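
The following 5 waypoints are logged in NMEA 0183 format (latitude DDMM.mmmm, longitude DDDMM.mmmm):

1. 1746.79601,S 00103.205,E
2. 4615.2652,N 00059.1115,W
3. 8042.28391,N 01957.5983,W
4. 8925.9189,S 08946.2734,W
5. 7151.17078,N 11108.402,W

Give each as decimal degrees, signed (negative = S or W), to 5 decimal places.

Point 1:
  Latitude: degrees = first 2 digits = 17, minutes = 46.79601; 17 + 46.79601/60 = 17.779934
  hemisphere S, so the sign is −
  Lon: degrees = first 3 digits = 1, minutes = 3.205; 1 + 3.205/60 = 1.053417
  E → positive
Point 2:
  Lat: split at 2 digits → 46° and 15.2652′; 46 + 15.2652/60 = 46.254420
  N ⇒ keep positive
  Longitude: split at 3 digits → 000° and 59.1115′; 0 + 59.1115/60 = 0.985192
  hemisphere W, so the sign is −
Point 3:
  Latitude: split at 2 digits → 80° and 42.28391′; 80 + 42.28391/60 = 80.704732
  N → positive
  λ: degrees = first 3 digits = 19, minutes = 57.5983; 19 + 57.5983/60 = 19.959972
  W → negative
Point 4:
  Lat: split at 2 digits → 89° and 25.9189′; 89 + 25.9189/60 = 89.431982
  S ⇒ negate
  Longitude: split at 3 digits → 089° and 46.2734′; 89 + 46.2734/60 = 89.771223
  W → negative
Point 5:
  φ: degrees = first 2 digits = 71, minutes = 51.17078; 71 + 51.17078/60 = 71.852846
  N → positive
  Longitude: degrees = first 3 digits = 111, minutes = 8.402; 111 + 8.402/60 = 111.140033
  hemisphere W, so the sign is −

1. -17.77993, 1.05342
2. 46.25442, -0.98519
3. 80.70473, -19.95997
4. -89.43198, -89.77122
5. 71.85285, -111.14003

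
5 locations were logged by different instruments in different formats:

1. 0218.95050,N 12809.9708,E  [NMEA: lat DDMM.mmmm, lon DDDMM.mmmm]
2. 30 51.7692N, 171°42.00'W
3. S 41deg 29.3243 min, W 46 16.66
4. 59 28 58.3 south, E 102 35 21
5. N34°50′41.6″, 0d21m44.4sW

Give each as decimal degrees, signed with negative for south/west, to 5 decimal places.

Point 1:
  Lat: degrees = first 2 digits = 2, minutes = 18.9505; 2 + 18.9505/60 = 2.315842
  N → positive
  Longitude: degrees = first 3 digits = 128, minutes = 9.9708; 128 + 9.9708/60 = 128.166180
  E → positive
Point 2:
  Latitude: 30 + 51.7692/60 = 30.862820
  N ⇒ keep positive
  Lon: 42′ = 0.700000°; total 171.700000
  W ⇒ negate
Point 3:
  Lat: 29.3243′ = 0.488738°; total 41.488738
  S ⇒ negate
  λ: 46 + 16.66/60 = 46.277667
  W ⇒ negate
Point 4:
  Lat: 28′ + 58.3″ = 28.97167′; 59 + 28.97167/60 = 59.482861
  hemisphere S, so the sign is −
  Lon: 35′ + 21″ = 35.35000′; 102 + 35.35000/60 = 102.589167
  E → positive
Point 5:
  φ: 34 + 50/60 + 41.6/3600 = 34.844889
  N ⇒ keep positive
  Lon: 21′ + 44.4″ = 21.74000′; 0 + 21.74000/60 = 0.362333
  W → negative

1. 2.31584, 128.16618
2. 30.86282, -171.70000
3. -41.48874, -46.27767
4. -59.48286, 102.58917
5. 34.84489, -0.36233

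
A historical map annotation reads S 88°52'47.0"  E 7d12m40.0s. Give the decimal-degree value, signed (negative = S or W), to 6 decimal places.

-88.879722, 7.211111

Lat: 88° + 52/60 + 47/3600 = 88 + 0.866667 + 0.013056 = 88.8797222
S → negative
Lon: 7° + 12/60 + 40/3600 = 7 + 0.200000 + 0.011111 = 7.2111111
E ⇒ keep positive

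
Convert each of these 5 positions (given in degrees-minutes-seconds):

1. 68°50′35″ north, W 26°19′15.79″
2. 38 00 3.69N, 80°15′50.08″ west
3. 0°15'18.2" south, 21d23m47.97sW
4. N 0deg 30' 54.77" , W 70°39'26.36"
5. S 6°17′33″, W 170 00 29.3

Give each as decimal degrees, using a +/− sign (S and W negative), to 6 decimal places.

1. 68.843056, -26.321053
2. 38.001025, -80.263911
3. -0.255056, -21.396658
4. 0.515214, -70.657322
5. -6.292500, -170.008139

Point 1:
  φ: 50′ + 35″ = 50.58333′; 68 + 50.58333/60 = 68.8430556
  N ⇒ keep positive
  Lon: 26° + 19/60 + 15.79/3600 = 26 + 0.316667 + 0.004386 = 26.3210528
  hemisphere W, so the sign is −
Point 2:
  Latitude: 38 + 0/60 + 3.69/3600 = 38.0010250
  N → positive
  Lon: 80° + 15/60 + 50.08/3600 = 80 + 0.250000 + 0.013911 = 80.2639111
  W → negative
Point 3:
  φ: 0 + 15/60 + 18.2/3600 = 0.2550556
  S → negative
  λ: 21 + 23/60 + 47.97/3600 = 21.3966583
  W ⇒ negate
Point 4:
  φ: 30′ + 54.77″ = 30.91283′; 0 + 30.91283/60 = 0.5152139
  N ⇒ keep positive
  Longitude: 70 + 39/60 + 26.36/3600 = 70.6573222
  W → negative
Point 5:
  φ: 6° + 17/60 + 33/3600 = 6 + 0.283333 + 0.009167 = 6.2925000
  S → negative
  λ: 0′ + 29.3″ = 0.48833′; 170 + 0.48833/60 = 170.0081389
  hemisphere W, so the sign is −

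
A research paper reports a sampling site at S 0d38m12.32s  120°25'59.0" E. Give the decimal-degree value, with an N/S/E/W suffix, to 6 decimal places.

0.636756° S, 120.433056° E

Lat: 0° + 38/60 + 12.32/3600 = 0 + 0.633333 + 0.003422 = 0.6367556
Longitude: 25′ + 59″ = 25.98333′; 120 + 25.98333/60 = 120.4330556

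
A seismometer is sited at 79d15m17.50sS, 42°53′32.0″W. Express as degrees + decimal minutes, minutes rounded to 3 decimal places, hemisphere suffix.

φ: 15 + 17.5/60 = 15.29167′
Lon: 53 + 32/60 = 53.53333′

79° 15.292′ S, 42° 53.533′ W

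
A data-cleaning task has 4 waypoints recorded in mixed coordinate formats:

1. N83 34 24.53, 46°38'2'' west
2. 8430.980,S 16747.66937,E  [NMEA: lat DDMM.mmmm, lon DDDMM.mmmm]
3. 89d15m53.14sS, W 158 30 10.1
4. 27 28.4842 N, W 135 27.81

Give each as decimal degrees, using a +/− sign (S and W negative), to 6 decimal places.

Point 1:
  φ: 34′ + 24.53″ = 34.40883′; 83 + 34.40883/60 = 83.5734806
  N ⇒ keep positive
  λ: 46 + 38/60 + 2/3600 = 46.6338889
  W → negative
Point 2:
  φ: degrees = first 2 digits = 84, minutes = 30.98; 84 + 30.98/60 = 84.5163333
  S → negative
  Longitude: split at 3 digits → 167° and 47.66937′; 167 + 47.66937/60 = 167.7944895
  E → positive
Point 3:
  φ: 15′ + 53.14″ = 15.88567′; 89 + 15.88567/60 = 89.2647611
  S → negative
  Lon: 30′ + 10.1″ = 30.16833′; 158 + 30.16833/60 = 158.5028056
  hemisphere W, so the sign is −
Point 4:
  Lat: 28.4842′ = 0.474737°; total 27.4747367
  N → positive
  Longitude: 135 + 27.81/60 = 135.4635000
  hemisphere W, so the sign is −

1. 83.573481, -46.633889
2. -84.516333, 167.794490
3. -89.264761, -158.502806
4. 27.474737, -135.463500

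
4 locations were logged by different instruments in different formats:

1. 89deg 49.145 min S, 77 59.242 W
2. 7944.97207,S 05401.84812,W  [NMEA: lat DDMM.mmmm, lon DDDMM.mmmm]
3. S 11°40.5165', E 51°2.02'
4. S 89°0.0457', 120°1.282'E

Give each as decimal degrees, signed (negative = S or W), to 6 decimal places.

Point 1:
  Latitude: 89 + 49.145/60 = 89.8190833
  S ⇒ negate
  Longitude: 77 + 59.242/60 = 77.9873667
  hemisphere W, so the sign is −
Point 2:
  φ: split at 2 digits → 79° and 44.97207′; 79 + 44.97207/60 = 79.7495345
  hemisphere S, so the sign is −
  Lon: degrees = first 3 digits = 54, minutes = 1.84812; 54 + 1.84812/60 = 54.0308020
  W ⇒ negate
Point 3:
  Latitude: 40.5165′ = 0.675275°; total 11.6752750
  S → negative
  Longitude: 2.02′ = 0.033667°; total 51.0336667
  E ⇒ keep positive
Point 4:
  φ: 89 + 0.0457/60 = 89.0007617
  S → negative
  Lon: 1.282′ = 0.021367°; total 120.0213667
  E ⇒ keep positive

1. -89.819083, -77.987367
2. -79.749535, -54.030802
3. -11.675275, 51.033667
4. -89.000762, 120.021367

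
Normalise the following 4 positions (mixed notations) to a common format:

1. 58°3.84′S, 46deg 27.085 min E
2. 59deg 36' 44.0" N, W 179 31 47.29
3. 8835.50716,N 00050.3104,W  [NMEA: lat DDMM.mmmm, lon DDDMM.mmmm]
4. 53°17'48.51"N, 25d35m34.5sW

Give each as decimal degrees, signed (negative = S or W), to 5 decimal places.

1. -58.06400, 46.45142
2. 59.61222, -179.52980
3. 88.59179, -0.83851
4. 53.29681, -25.59292

Point 1:
  Latitude: 3.84′ = 0.064000°; total 58.064000
  S → negative
  Lon: 46 + 27.085/60 = 46.451417
  E ⇒ keep positive
Point 2:
  Latitude: 59 + 36/60 + 44/3600 = 59.612222
  N ⇒ keep positive
  Lon: 179° + 31/60 + 47.29/3600 = 179 + 0.516667 + 0.013136 = 179.529803
  W → negative
Point 3:
  Lat: split at 2 digits → 88° and 35.50716′; 88 + 35.50716/60 = 88.591786
  N → positive
  Longitude: degrees = first 3 digits = 0, minutes = 50.3104; 0 + 50.3104/60 = 0.838507
  W ⇒ negate
Point 4:
  φ: 53 + 17/60 + 48.51/3600 = 53.296808
  N → positive
  Lon: 35′ + 34.5″ = 35.57500′; 25 + 35.57500/60 = 25.592917
  W ⇒ negate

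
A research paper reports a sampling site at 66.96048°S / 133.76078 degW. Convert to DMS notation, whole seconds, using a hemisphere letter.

66°57′38″ S, 133°45′39″ W

Lat: 0.960480° → 57.62880′; 0.62880 × 60 = 37.73″
λ: 0.760780 × 60 = 45.64680′ → 45′, remainder × 60 = 38.81″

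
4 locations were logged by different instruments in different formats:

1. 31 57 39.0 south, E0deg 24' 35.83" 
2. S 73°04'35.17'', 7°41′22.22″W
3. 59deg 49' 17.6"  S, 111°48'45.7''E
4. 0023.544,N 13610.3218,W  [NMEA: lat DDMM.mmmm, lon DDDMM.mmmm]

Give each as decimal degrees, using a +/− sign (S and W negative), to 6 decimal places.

Point 1:
  Latitude: 31 + 57/60 + 39/3600 = 31.9608333
  hemisphere S, so the sign is −
  Longitude: 0° + 24/60 + 35.83/3600 = 0 + 0.400000 + 0.009953 = 0.4099528
  E → positive
Point 2:
  Lat: 73 + 4/60 + 35.17/3600 = 73.0764361
  S → negative
  Lon: 7 + 41/60 + 22.22/3600 = 7.6895056
  hemisphere W, so the sign is −
Point 3:
  Lat: 59 + 49/60 + 17.6/3600 = 59.8215556
  S ⇒ negate
  Longitude: 111 + 48/60 + 45.7/3600 = 111.8126944
  E ⇒ keep positive
Point 4:
  Latitude: degrees = first 2 digits = 0, minutes = 23.544; 0 + 23.544/60 = 0.3924000
  N ⇒ keep positive
  λ: degrees = first 3 digits = 136, minutes = 10.3218; 136 + 10.3218/60 = 136.1720300
  W → negative

1. -31.960833, 0.409953
2. -73.076436, -7.689506
3. -59.821556, 111.812694
4. 0.392400, -136.172030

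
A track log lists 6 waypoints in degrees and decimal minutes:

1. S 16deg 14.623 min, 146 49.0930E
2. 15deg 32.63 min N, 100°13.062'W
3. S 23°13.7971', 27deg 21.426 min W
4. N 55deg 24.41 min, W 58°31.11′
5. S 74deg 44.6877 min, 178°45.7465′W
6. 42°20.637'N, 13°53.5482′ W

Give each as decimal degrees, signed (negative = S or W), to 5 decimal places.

1. -16.24372, 146.81822
2. 15.54383, -100.21770
3. -23.22995, -27.35710
4. 55.40683, -58.51850
5. -74.74480, -178.76244
6. 42.34395, -13.89247

Point 1:
  φ: 16 + 14.623/60 = 16.243717
  S → negative
  λ: 49.093′ = 0.818217°; total 146.818217
  E → positive
Point 2:
  φ: 32.63′ = 0.543833°; total 15.543833
  N → positive
  λ: 13.062′ = 0.217700°; total 100.217700
  W ⇒ negate
Point 3:
  φ: 13.7971′ = 0.229952°; total 23.229952
  S → negative
  λ: 21.426′ = 0.357100°; total 27.357100
  W → negative
Point 4:
  Latitude: 24.41′ = 0.406833°; total 55.406833
  N → positive
  Lon: 58 + 31.11/60 = 58.518500
  W → negative
Point 5:
  Lat: 74 + 44.6877/60 = 74.744795
  S ⇒ negate
  Longitude: 45.7465′ = 0.762442°; total 178.762442
  hemisphere W, so the sign is −
Point 6:
  Lat: 42 + 20.637/60 = 42.343950
  N ⇒ keep positive
  λ: 13 + 53.5482/60 = 13.892470
  hemisphere W, so the sign is −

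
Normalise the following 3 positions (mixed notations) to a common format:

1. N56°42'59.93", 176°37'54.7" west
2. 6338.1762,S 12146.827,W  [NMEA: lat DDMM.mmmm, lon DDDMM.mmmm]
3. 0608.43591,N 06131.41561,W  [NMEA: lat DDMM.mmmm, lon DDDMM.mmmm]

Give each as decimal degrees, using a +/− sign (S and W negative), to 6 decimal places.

1. 56.716647, -176.631861
2. -63.636270, -121.780450
3. 6.140599, -61.523594

Point 1:
  Latitude: 56 + 42/60 + 59.93/3600 = 56.7166472
  N ⇒ keep positive
  Lon: 176° + 37/60 + 54.7/3600 = 176 + 0.616667 + 0.015194 = 176.6318611
  W → negative
Point 2:
  φ: split at 2 digits → 63° and 38.1762′; 63 + 38.1762/60 = 63.6362700
  S → negative
  Lon: split at 3 digits → 121° and 46.827′; 121 + 46.827/60 = 121.7804500
  hemisphere W, so the sign is −
Point 3:
  Latitude: split at 2 digits → 06° and 8.43591′; 6 + 8.43591/60 = 6.1405985
  N ⇒ keep positive
  Lon: split at 3 digits → 061° and 31.41561′; 61 + 31.41561/60 = 61.5235935
  W → negative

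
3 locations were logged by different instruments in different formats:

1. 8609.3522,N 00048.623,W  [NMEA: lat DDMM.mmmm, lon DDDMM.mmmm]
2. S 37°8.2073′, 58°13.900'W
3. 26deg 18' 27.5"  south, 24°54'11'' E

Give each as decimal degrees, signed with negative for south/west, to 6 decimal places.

Point 1:
  Lat: degrees = first 2 digits = 86, minutes = 9.3522; 86 + 9.3522/60 = 86.1558700
  N → positive
  λ: split at 3 digits → 000° and 48.623′; 0 + 48.623/60 = 0.8103833
  hemisphere W, so the sign is −
Point 2:
  Lat: 37 + 8.2073/60 = 37.1367883
  S ⇒ negate
  Lon: 13.9′ = 0.231667°; total 58.2316667
  hemisphere W, so the sign is −
Point 3:
  Latitude: 18′ + 27.5″ = 18.45833′; 26 + 18.45833/60 = 26.3076389
  hemisphere S, so the sign is −
  Longitude: 24° + 54/60 + 11/3600 = 24 + 0.900000 + 0.003056 = 24.9030556
  E → positive

1. 86.155870, -0.810383
2. -37.136788, -58.231667
3. -26.307639, 24.903056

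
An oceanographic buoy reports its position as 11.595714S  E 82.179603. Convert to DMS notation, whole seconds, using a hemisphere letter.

φ: 0.595714° → 35.74284′; 0.74284 × 60 = 44.57″
Lon: whole degrees 82; 10.77618′ → 10′ and 46.57″

11°35′45″ S, 82°10′47″ E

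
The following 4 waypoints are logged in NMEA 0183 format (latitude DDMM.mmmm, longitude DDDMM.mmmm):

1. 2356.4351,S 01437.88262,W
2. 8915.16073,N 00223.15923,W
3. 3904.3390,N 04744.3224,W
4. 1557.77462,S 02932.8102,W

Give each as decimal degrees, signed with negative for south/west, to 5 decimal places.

1. -23.94059, -14.63138
2. 89.25268, -2.38599
3. 39.07232, -47.73871
4. -15.96291, -29.54684

Point 1:
  φ: degrees = first 2 digits = 23, minutes = 56.4351; 23 + 56.4351/60 = 23.940585
  S ⇒ negate
  Longitude: split at 3 digits → 014° and 37.88262′; 14 + 37.88262/60 = 14.631377
  W → negative
Point 2:
  Latitude: degrees = first 2 digits = 89, minutes = 15.16073; 89 + 15.16073/60 = 89.252679
  N ⇒ keep positive
  Lon: degrees = first 3 digits = 2, minutes = 23.15923; 2 + 23.15923/60 = 2.385987
  hemisphere W, so the sign is −
Point 3:
  φ: degrees = first 2 digits = 39, minutes = 4.339; 39 + 4.339/60 = 39.072317
  N ⇒ keep positive
  Longitude: split at 3 digits → 047° and 44.3224′; 47 + 44.3224/60 = 47.738707
  W → negative
Point 4:
  φ: degrees = first 2 digits = 15, minutes = 57.77462; 15 + 57.77462/60 = 15.962910
  S → negative
  λ: degrees = first 3 digits = 29, minutes = 32.8102; 29 + 32.8102/60 = 29.546837
  W ⇒ negate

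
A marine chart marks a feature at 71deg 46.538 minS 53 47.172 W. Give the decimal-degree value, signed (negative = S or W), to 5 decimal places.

-71.77563, -53.78620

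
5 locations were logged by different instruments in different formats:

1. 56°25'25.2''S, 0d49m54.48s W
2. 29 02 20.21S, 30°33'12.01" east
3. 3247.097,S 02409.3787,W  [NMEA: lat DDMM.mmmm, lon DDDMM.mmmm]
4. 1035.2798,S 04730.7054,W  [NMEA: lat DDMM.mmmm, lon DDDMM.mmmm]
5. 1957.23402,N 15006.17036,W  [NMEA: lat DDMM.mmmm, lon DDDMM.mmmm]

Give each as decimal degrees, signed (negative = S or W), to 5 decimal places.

Point 1:
  Latitude: 56° + 25/60 + 25.2/3600 = 56 + 0.416667 + 0.007000 = 56.423667
  S ⇒ negate
  Longitude: 49′ + 54.48″ = 49.90800′; 0 + 49.90800/60 = 0.831800
  hemisphere W, so the sign is −
Point 2:
  Lat: 29° + 2/60 + 20.21/3600 = 29 + 0.033333 + 0.005614 = 29.038947
  S → negative
  Lon: 30° + 33/60 + 12.01/3600 = 30 + 0.550000 + 0.003336 = 30.553336
  E → positive
Point 3:
  Lat: split at 2 digits → 32° and 47.097′; 32 + 47.097/60 = 32.784950
  S → negative
  Longitude: degrees = first 3 digits = 24, minutes = 9.3787; 24 + 9.3787/60 = 24.156312
  W → negative
Point 4:
  Latitude: degrees = first 2 digits = 10, minutes = 35.2798; 10 + 35.2798/60 = 10.587997
  hemisphere S, so the sign is −
  Longitude: split at 3 digits → 047° and 30.7054′; 47 + 30.7054/60 = 47.511757
  W ⇒ negate
Point 5:
  φ: degrees = first 2 digits = 19, minutes = 57.23402; 19 + 57.23402/60 = 19.953900
  N ⇒ keep positive
  Longitude: degrees = first 3 digits = 150, minutes = 6.17036; 150 + 6.17036/60 = 150.102839
  W → negative

1. -56.42367, -0.83180
2. -29.03895, 30.55334
3. -32.78495, -24.15631
4. -10.58800, -47.51176
5. 19.95390, -150.10284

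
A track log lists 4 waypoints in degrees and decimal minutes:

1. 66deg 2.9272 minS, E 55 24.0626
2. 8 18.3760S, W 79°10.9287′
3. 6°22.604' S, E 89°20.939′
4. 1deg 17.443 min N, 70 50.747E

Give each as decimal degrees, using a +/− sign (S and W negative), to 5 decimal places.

1. -66.04879, 55.40104
2. -8.30627, -79.18215
3. -6.37673, 89.34898
4. 1.29072, 70.84578

Point 1:
  φ: 2.9272′ = 0.048787°; total 66.048787
  S → negative
  Longitude: 55 + 24.0626/60 = 55.401043
  E ⇒ keep positive
Point 2:
  φ: 18.376′ = 0.306267°; total 8.306267
  S → negative
  Longitude: 79 + 10.9287/60 = 79.182145
  W → negative
Point 3:
  Latitude: 6 + 22.604/60 = 6.376733
  hemisphere S, so the sign is −
  λ: 20.939′ = 0.348983°; total 89.348983
  E → positive
Point 4:
  φ: 1 + 17.443/60 = 1.290717
  N ⇒ keep positive
  λ: 70 + 50.747/60 = 70.845783
  E → positive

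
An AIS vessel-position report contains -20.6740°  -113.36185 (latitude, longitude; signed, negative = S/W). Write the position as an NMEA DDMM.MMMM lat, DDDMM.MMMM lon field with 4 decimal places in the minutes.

2040.4400,S / 11321.7110,W

Latitude is negative → S; |value| = 20.674000
Lat: fractional part 0.674000 → 40.440000 minutes
Longitude is negative → W; |value| = 113.361850
Longitude: minutes = (113.361850 − 113) × 60 = 21.711000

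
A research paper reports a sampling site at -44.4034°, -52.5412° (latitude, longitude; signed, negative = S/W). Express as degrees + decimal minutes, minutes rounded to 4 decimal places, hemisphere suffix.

44° 24.2040′ S, 52° 32.4720′ W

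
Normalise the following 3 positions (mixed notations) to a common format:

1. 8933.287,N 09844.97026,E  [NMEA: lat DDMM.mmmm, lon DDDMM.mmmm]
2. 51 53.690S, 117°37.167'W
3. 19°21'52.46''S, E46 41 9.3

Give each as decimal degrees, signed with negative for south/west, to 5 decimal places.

1. 89.55478, 98.74950
2. -51.89483, -117.61945
3. -19.36457, 46.68592

Point 1:
  Lat: split at 2 digits → 89° and 33.287′; 89 + 33.287/60 = 89.554783
  N → positive
  Longitude: split at 3 digits → 098° and 44.97026′; 98 + 44.97026/60 = 98.749504
  E ⇒ keep positive
Point 2:
  Latitude: 53.69′ = 0.894833°; total 51.894833
  hemisphere S, so the sign is −
  λ: 37.167′ = 0.619450°; total 117.619450
  W → negative
Point 3:
  Lat: 19 + 21/60 + 52.46/3600 = 19.364572
  S → negative
  λ: 46 + 41/60 + 9.3/3600 = 46.685917
  E ⇒ keep positive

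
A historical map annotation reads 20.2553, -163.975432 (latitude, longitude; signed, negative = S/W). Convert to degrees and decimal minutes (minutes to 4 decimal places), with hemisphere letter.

φ: 20° + 0.255300 × 60 = 20° 15.318000′
Longitude is negative → W; |value| = 163.975432
λ: fractional part 0.975432 → 58.525920 minutes

20° 15.3180′ N, 163° 58.5259′ W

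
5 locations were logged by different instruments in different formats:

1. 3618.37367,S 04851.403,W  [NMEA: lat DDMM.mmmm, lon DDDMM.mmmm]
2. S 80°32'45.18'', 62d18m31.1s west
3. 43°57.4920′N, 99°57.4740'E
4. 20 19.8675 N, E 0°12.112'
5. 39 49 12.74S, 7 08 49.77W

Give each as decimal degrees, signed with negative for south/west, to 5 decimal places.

Point 1:
  Lat: degrees = first 2 digits = 36, minutes = 18.37367; 36 + 18.37367/60 = 36.306228
  S → negative
  Lon: degrees = first 3 digits = 48, minutes = 51.403; 48 + 51.403/60 = 48.856717
  W → negative
Point 2:
  Latitude: 80° + 32/60 + 45.18/3600 = 80 + 0.533333 + 0.012550 = 80.545883
  hemisphere S, so the sign is −
  Lon: 62 + 18/60 + 31.1/3600 = 62.308639
  hemisphere W, so the sign is −
Point 3:
  Lat: 43 + 57.492/60 = 43.958200
  N ⇒ keep positive
  Lon: 57.474′ = 0.957900°; total 99.957900
  E → positive
Point 4:
  Latitude: 19.8675′ = 0.331125°; total 20.331125
  N → positive
  Lon: 12.112′ = 0.201867°; total 0.201867
  E ⇒ keep positive
Point 5:
  Latitude: 39° + 49/60 + 12.74/3600 = 39 + 0.816667 + 0.003539 = 39.820206
  S → negative
  λ: 7 + 8/60 + 49.77/3600 = 7.147158
  W → negative

1. -36.30623, -48.85672
2. -80.54588, -62.30864
3. 43.95820, 99.95790
4. 20.33113, 0.20187
5. -39.82021, -7.14716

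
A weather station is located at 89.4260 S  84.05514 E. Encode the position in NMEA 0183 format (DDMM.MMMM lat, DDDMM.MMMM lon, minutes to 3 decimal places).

8925.560,S / 08403.308,E

Latitude: fractional part 0.426000 → 25.56000 minutes
Lon: 84° + 0.055140 × 60 = 84° 3.30840′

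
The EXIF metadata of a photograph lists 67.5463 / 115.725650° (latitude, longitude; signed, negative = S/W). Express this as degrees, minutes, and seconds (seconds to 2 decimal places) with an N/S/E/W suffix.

67°32′46.68″ N, 115°43′32.34″ E

Lat: 0.546300° → 32.77800′; 0.77800 × 60 = 46.6800″
Longitude: 0.725650 × 60 = 43.53900′ → 43′, remainder × 60 = 32.3400″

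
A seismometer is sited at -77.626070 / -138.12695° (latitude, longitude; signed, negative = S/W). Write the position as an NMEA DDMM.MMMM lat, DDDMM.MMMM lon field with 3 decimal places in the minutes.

7737.564,S / 13807.617,W

Latitude is negative → S; |value| = 77.626070
Latitude: minutes = (77.626070 − 77) × 60 = 37.56420
Longitude is negative → W; |value| = 138.126950
Lon: 138° + 0.126950 × 60 = 138° 7.61700′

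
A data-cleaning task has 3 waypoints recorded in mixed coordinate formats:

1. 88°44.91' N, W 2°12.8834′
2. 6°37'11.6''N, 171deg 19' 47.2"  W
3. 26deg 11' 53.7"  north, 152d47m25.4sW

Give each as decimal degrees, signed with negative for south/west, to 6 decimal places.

1. 88.748500, -2.214723
2. 6.619889, -171.329778
3. 26.198250, -152.790389

Point 1:
  φ: 44.91′ = 0.748500°; total 88.7485000
  N → positive
  Longitude: 2 + 12.8834/60 = 2.2147233
  W → negative
Point 2:
  Latitude: 6 + 37/60 + 11.6/3600 = 6.6198889
  N → positive
  Longitude: 19′ + 47.2″ = 19.78667′; 171 + 19.78667/60 = 171.3297778
  W → negative
Point 3:
  Latitude: 11′ + 53.7″ = 11.89500′; 26 + 11.89500/60 = 26.1982500
  N → positive
  λ: 47′ + 25.4″ = 47.42333′; 152 + 47.42333/60 = 152.7903889
  W ⇒ negate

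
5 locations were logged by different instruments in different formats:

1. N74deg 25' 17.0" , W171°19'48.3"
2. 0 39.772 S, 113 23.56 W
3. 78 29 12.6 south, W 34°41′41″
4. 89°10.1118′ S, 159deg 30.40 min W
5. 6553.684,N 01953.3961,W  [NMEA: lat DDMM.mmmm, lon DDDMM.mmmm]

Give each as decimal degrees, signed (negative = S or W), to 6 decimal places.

1. 74.421389, -171.330083
2. -0.662867, -113.392667
3. -78.486833, -34.694722
4. -89.168530, -159.506667
5. 65.894733, -19.889935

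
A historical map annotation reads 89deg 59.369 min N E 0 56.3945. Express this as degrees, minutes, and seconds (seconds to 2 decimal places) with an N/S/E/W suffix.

φ: fractional minutes 0.36900 × 60 = 22.1400″
Longitude: 56.39450′ → 56′ and 0.39450 × 60 = 23.6700″

89°59′22.14″ N, 0°56′23.67″ E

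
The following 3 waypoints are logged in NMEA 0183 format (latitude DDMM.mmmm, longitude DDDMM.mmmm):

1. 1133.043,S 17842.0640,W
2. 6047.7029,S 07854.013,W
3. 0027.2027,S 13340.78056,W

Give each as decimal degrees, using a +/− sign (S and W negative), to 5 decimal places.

Point 1:
  Lat: split at 2 digits → 11° and 33.043′; 11 + 33.043/60 = 11.550717
  hemisphere S, so the sign is −
  Longitude: split at 3 digits → 178° and 42.064′; 178 + 42.064/60 = 178.701067
  W ⇒ negate
Point 2:
  Latitude: split at 2 digits → 60° and 47.7029′; 60 + 47.7029/60 = 60.795048
  hemisphere S, so the sign is −
  λ: degrees = first 3 digits = 78, minutes = 54.013; 78 + 54.013/60 = 78.900217
  hemisphere W, so the sign is −
Point 3:
  φ: degrees = first 2 digits = 0, minutes = 27.2027; 0 + 27.2027/60 = 0.453378
  S → negative
  Lon: degrees = first 3 digits = 133, minutes = 40.78056; 133 + 40.78056/60 = 133.679676
  W → negative

1. -11.55072, -178.70107
2. -60.79505, -78.90022
3. -0.45338, -133.67968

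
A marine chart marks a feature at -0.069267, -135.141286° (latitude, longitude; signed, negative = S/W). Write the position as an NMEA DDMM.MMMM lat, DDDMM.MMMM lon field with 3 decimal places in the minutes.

0004.156,S / 13508.477,W

Latitude is negative → S; |value| = 0.069267
Lat: minutes = (0.069267 − 0) × 60 = 4.15602
Longitude is negative → W; |value| = 135.141286
λ: minutes = (135.141286 − 135) × 60 = 8.47716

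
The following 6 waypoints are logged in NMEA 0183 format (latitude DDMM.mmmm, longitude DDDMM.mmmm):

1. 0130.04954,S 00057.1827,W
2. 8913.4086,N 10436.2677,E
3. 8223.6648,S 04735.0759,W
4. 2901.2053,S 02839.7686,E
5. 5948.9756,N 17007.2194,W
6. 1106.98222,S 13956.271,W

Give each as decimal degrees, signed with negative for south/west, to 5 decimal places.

1. -1.50083, -0.95305
2. 89.22348, 104.60446
3. -82.39441, -47.58460
4. -29.02009, 28.66281
5. 59.81626, -170.12032
6. -11.11637, -139.93785

Point 1:
  Latitude: split at 2 digits → 01° and 30.04954′; 1 + 30.04954/60 = 1.500826
  S ⇒ negate
  λ: split at 3 digits → 000° and 57.1827′; 0 + 57.1827/60 = 0.953045
  hemisphere W, so the sign is −
Point 2:
  Lat: split at 2 digits → 89° and 13.4086′; 89 + 13.4086/60 = 89.223477
  N ⇒ keep positive
  Longitude: degrees = first 3 digits = 104, minutes = 36.2677; 104 + 36.2677/60 = 104.604462
  E → positive
Point 3:
  φ: degrees = first 2 digits = 82, minutes = 23.6648; 82 + 23.6648/60 = 82.394413
  S → negative
  λ: split at 3 digits → 047° and 35.0759′; 47 + 35.0759/60 = 47.584598
  W → negative
Point 4:
  Lat: degrees = first 2 digits = 29, minutes = 1.2053; 29 + 1.2053/60 = 29.020088
  S ⇒ negate
  Longitude: split at 3 digits → 028° and 39.7686′; 28 + 39.7686/60 = 28.662810
  E ⇒ keep positive
Point 5:
  Lat: degrees = first 2 digits = 59, minutes = 48.9756; 59 + 48.9756/60 = 59.816260
  N ⇒ keep positive
  Longitude: degrees = first 3 digits = 170, minutes = 7.2194; 170 + 7.2194/60 = 170.120323
  W ⇒ negate
Point 6:
  φ: split at 2 digits → 11° and 6.98222′; 11 + 6.98222/60 = 11.116370
  S → negative
  Lon: split at 3 digits → 139° and 56.271′; 139 + 56.271/60 = 139.937850
  W → negative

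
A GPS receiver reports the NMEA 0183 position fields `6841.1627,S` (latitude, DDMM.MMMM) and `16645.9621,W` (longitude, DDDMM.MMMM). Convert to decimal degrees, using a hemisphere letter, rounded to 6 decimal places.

68.686045° S, 166.766035° W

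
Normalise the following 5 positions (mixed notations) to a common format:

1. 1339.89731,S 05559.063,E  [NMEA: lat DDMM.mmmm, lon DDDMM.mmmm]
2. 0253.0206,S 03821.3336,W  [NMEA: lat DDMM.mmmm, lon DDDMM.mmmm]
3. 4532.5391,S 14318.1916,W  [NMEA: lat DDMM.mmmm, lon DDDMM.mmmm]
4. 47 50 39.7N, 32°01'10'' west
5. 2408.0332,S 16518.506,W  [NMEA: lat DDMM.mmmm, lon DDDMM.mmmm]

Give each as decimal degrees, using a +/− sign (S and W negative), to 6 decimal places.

Point 1:
  Lat: degrees = first 2 digits = 13, minutes = 39.89731; 13 + 39.89731/60 = 13.6649552
  S → negative
  Lon: degrees = first 3 digits = 55, minutes = 59.063; 55 + 59.063/60 = 55.9843833
  E ⇒ keep positive
Point 2:
  φ: split at 2 digits → 02° and 53.0206′; 2 + 53.0206/60 = 2.8836767
  hemisphere S, so the sign is −
  Longitude: degrees = first 3 digits = 38, minutes = 21.3336; 38 + 21.3336/60 = 38.3555600
  hemisphere W, so the sign is −
Point 3:
  Lat: split at 2 digits → 45° and 32.5391′; 45 + 32.5391/60 = 45.5423183
  S → negative
  Longitude: degrees = first 3 digits = 143, minutes = 18.1916; 143 + 18.1916/60 = 143.3031933
  W → negative
Point 4:
  φ: 47 + 50/60 + 39.7/3600 = 47.8443611
  N → positive
  Longitude: 32° + 1/60 + 10/3600 = 32 + 0.016667 + 0.002778 = 32.0194444
  hemisphere W, so the sign is −
Point 5:
  Lat: degrees = first 2 digits = 24, minutes = 8.0332; 24 + 8.0332/60 = 24.1338867
  S → negative
  λ: split at 3 digits → 165° and 18.506′; 165 + 18.506/60 = 165.3084333
  W ⇒ negate

1. -13.664955, 55.984383
2. -2.883677, -38.355560
3. -45.542318, -143.303193
4. 47.844361, -32.019444
5. -24.133887, -165.308433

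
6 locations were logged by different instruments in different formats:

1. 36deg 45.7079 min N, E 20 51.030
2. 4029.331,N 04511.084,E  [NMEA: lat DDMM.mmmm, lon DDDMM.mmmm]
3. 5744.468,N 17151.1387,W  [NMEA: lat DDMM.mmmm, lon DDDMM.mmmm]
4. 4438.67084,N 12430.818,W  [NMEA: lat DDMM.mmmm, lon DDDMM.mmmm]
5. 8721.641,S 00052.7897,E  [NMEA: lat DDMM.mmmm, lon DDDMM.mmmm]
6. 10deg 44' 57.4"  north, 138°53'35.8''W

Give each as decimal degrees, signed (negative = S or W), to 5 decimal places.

1. 36.76180, 20.85050
2. 40.48885, 45.18473
3. 57.74113, -171.85231
4. 44.64451, -124.51363
5. -87.36068, 0.87983
6. 10.74928, -138.89328

Point 1:
  Lat: 45.7079′ = 0.761798°; total 36.761798
  N ⇒ keep positive
  λ: 51.03′ = 0.850500°; total 20.850500
  E → positive
Point 2:
  Lat: split at 2 digits → 40° and 29.331′; 40 + 29.331/60 = 40.488850
  N ⇒ keep positive
  λ: degrees = first 3 digits = 45, minutes = 11.084; 45 + 11.084/60 = 45.184733
  E ⇒ keep positive
Point 3:
  Lat: split at 2 digits → 57° and 44.468′; 57 + 44.468/60 = 57.741133
  N ⇒ keep positive
  Longitude: degrees = first 3 digits = 171, minutes = 51.1387; 171 + 51.1387/60 = 171.852312
  W → negative
Point 4:
  φ: split at 2 digits → 44° and 38.67084′; 44 + 38.67084/60 = 44.644514
  N ⇒ keep positive
  λ: split at 3 digits → 124° and 30.818′; 124 + 30.818/60 = 124.513633
  W → negative
Point 5:
  Lat: degrees = first 2 digits = 87, minutes = 21.641; 87 + 21.641/60 = 87.360683
  S → negative
  Lon: degrees = first 3 digits = 0, minutes = 52.7897; 0 + 52.7897/60 = 0.879828
  E → positive
Point 6:
  Latitude: 10 + 44/60 + 57.4/3600 = 10.749278
  N → positive
  Lon: 138 + 53/60 + 35.8/3600 = 138.893278
  hemisphere W, so the sign is −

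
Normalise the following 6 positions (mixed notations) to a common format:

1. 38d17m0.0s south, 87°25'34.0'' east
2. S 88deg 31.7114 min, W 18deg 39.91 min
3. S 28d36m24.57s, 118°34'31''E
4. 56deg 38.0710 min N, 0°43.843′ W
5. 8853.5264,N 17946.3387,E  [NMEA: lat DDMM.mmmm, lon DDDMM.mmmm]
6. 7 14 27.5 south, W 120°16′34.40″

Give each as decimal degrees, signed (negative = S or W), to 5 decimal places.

1. -38.28333, 87.42611
2. -88.52852, -18.66517
3. -28.60683, 118.57528
4. 56.63452, -0.73072
5. 88.89211, 179.77231
6. -7.24097, -120.27622

Point 1:
  Lat: 38° + 17/60 + 0/3600 = 38 + 0.283333 + 0.000000 = 38.283333
  S ⇒ negate
  λ: 87 + 25/60 + 34/3600 = 87.426111
  E → positive
Point 2:
  φ: 88 + 31.7114/60 = 88.528523
  hemisphere S, so the sign is −
  Longitude: 18 + 39.91/60 = 18.665167
  W ⇒ negate
Point 3:
  Lat: 28 + 36/60 + 24.57/3600 = 28.606825
  S → negative
  λ: 118 + 34/60 + 31/3600 = 118.575278
  E → positive
Point 4:
  φ: 56 + 38.071/60 = 56.634517
  N → positive
  Longitude: 43.843′ = 0.730717°; total 0.730717
  W ⇒ negate
Point 5:
  φ: degrees = first 2 digits = 88, minutes = 53.5264; 88 + 53.5264/60 = 88.892107
  N ⇒ keep positive
  Longitude: split at 3 digits → 179° and 46.3387′; 179 + 46.3387/60 = 179.772312
  E ⇒ keep positive
Point 6:
  Latitude: 14′ + 27.5″ = 14.45833′; 7 + 14.45833/60 = 7.240972
  S → negative
  Longitude: 120° + 16/60 + 34.4/3600 = 120 + 0.266667 + 0.009556 = 120.276222
  W ⇒ negate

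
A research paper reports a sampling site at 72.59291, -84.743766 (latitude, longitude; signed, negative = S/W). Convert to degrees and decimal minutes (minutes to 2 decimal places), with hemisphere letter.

φ: minutes = (72.592910 − 72) × 60 = 35.5746
Longitude is negative → W; |value| = 84.743766
Lon: minutes = (84.743766 − 84) × 60 = 44.6260

72° 35.57′ N, 84° 44.63′ W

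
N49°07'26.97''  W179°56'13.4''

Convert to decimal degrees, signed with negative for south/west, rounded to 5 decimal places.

φ: 7′ + 26.97″ = 7.44950′; 49 + 7.44950/60 = 49.124158
N → positive
Lon: 179° + 56/60 + 13.4/3600 = 179 + 0.933333 + 0.003722 = 179.937056
hemisphere W, so the sign is −

49.12416, -179.93706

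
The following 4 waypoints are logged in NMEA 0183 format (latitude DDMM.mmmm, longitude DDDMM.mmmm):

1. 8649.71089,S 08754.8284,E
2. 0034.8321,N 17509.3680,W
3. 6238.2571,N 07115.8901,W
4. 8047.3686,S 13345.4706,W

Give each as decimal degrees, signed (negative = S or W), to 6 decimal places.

Point 1:
  Latitude: degrees = first 2 digits = 86, minutes = 49.71089; 86 + 49.71089/60 = 86.8285148
  S ⇒ negate
  Lon: degrees = first 3 digits = 87, minutes = 54.8284; 87 + 54.8284/60 = 87.9138067
  E → positive
Point 2:
  φ: degrees = first 2 digits = 0, minutes = 34.8321; 0 + 34.8321/60 = 0.5805350
  N ⇒ keep positive
  λ: degrees = first 3 digits = 175, minutes = 9.368; 175 + 9.368/60 = 175.1561333
  hemisphere W, so the sign is −
Point 3:
  φ: degrees = first 2 digits = 62, minutes = 38.2571; 62 + 38.2571/60 = 62.6376183
  N ⇒ keep positive
  λ: degrees = first 3 digits = 71, minutes = 15.8901; 71 + 15.8901/60 = 71.2648350
  W → negative
Point 4:
  Lat: degrees = first 2 digits = 80, minutes = 47.3686; 80 + 47.3686/60 = 80.7894767
  S ⇒ negate
  Longitude: split at 3 digits → 133° and 45.4706′; 133 + 45.4706/60 = 133.7578433
  hemisphere W, so the sign is −

1. -86.828515, 87.913807
2. 0.580535, -175.156133
3. 62.637618, -71.264835
4. -80.789477, -133.757843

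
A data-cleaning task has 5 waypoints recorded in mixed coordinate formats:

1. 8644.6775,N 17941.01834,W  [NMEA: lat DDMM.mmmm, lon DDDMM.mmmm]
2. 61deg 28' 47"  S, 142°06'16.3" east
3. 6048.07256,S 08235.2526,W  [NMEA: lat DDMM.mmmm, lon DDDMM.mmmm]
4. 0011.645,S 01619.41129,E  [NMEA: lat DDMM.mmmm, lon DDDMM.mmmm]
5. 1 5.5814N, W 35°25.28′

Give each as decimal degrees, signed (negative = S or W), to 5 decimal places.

Point 1:
  φ: split at 2 digits → 86° and 44.6775′; 86 + 44.6775/60 = 86.744625
  N ⇒ keep positive
  Lon: split at 3 digits → 179° and 41.01834′; 179 + 41.01834/60 = 179.683639
  W ⇒ negate
Point 2:
  Latitude: 61° + 28/60 + 47/3600 = 61 + 0.466667 + 0.013056 = 61.479722
  S ⇒ negate
  Lon: 6′ + 16.3″ = 6.27167′; 142 + 6.27167/60 = 142.104528
  E → positive
Point 3:
  Lat: degrees = first 2 digits = 60, minutes = 48.07256; 60 + 48.07256/60 = 60.801209
  S ⇒ negate
  Lon: degrees = first 3 digits = 82, minutes = 35.2526; 82 + 35.2526/60 = 82.587543
  W → negative
Point 4:
  φ: split at 2 digits → 00° and 11.645′; 0 + 11.645/60 = 0.194083
  hemisphere S, so the sign is −
  λ: degrees = first 3 digits = 16, minutes = 19.41129; 16 + 19.41129/60 = 16.323522
  E → positive
Point 5:
  Lat: 5.5814′ = 0.093023°; total 1.093023
  N ⇒ keep positive
  Longitude: 25.28′ = 0.421333°; total 35.421333
  hemisphere W, so the sign is −

1. 86.74463, -179.68364
2. -61.47972, 142.10453
3. -60.80121, -82.58754
4. -0.19408, 16.32352
5. 1.09302, -35.42133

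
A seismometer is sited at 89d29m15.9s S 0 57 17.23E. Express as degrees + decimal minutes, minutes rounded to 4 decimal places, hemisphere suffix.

89° 29.2650′ S, 0° 57.2872′ E

Latitude: seconds/60 = 0.26500; minutes = 29 + 0.26500 = 29.265000
Longitude: seconds/60 = 0.28717; minutes = 57 + 0.28717 = 57.287167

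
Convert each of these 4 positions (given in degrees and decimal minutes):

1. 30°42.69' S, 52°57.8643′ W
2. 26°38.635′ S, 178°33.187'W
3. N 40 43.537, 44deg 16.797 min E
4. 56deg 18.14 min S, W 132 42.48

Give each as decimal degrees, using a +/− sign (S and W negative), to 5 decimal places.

Point 1:
  Lat: 42.69′ = 0.711500°; total 30.711500
  S ⇒ negate
  Lon: 52 + 57.8643/60 = 52.964405
  W → negative
Point 2:
  Latitude: 38.635′ = 0.643917°; total 26.643917
  S ⇒ negate
  Longitude: 178 + 33.187/60 = 178.553117
  W ⇒ negate
Point 3:
  Lat: 40 + 43.537/60 = 40.725617
  N ⇒ keep positive
  Longitude: 16.797′ = 0.279950°; total 44.279950
  E ⇒ keep positive
Point 4:
  φ: 18.14′ = 0.302333°; total 56.302333
  hemisphere S, so the sign is −
  Longitude: 42.48′ = 0.708000°; total 132.708000
  W ⇒ negate

1. -30.71150, -52.96441
2. -26.64392, -178.55312
3. 40.72562, 44.27995
4. -56.30233, -132.70800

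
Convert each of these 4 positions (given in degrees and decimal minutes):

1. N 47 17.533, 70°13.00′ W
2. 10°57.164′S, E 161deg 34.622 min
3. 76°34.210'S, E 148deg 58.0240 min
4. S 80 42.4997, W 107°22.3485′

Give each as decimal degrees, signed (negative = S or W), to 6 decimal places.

1. 47.292217, -70.216667
2. -10.952733, 161.577033
3. -76.570167, 148.967067
4. -80.708328, -107.372475

Point 1:
  φ: 17.533′ = 0.292217°; total 47.2922167
  N ⇒ keep positive
  Lon: 70 + 13/60 = 70.2166667
  hemisphere W, so the sign is −
Point 2:
  Latitude: 10 + 57.164/60 = 10.9527333
  S → negative
  Lon: 161 + 34.622/60 = 161.5770333
  E → positive
Point 3:
  Lat: 76 + 34.21/60 = 76.5701667
  S ⇒ negate
  Lon: 58.024′ = 0.967067°; total 148.9670667
  E ⇒ keep positive
Point 4:
  Latitude: 42.4997′ = 0.708328°; total 80.7083283
  S → negative
  Lon: 107 + 22.3485/60 = 107.3724750
  W ⇒ negate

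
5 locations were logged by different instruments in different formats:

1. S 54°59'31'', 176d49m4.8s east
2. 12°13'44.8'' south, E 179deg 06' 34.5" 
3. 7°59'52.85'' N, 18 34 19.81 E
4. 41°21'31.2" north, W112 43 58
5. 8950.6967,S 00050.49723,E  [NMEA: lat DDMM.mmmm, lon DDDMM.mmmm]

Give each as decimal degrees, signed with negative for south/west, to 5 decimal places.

Point 1:
  Latitude: 54 + 59/60 + 31/3600 = 54.991944
  S ⇒ negate
  Lon: 176° + 49/60 + 4.8/3600 = 176 + 0.816667 + 0.001333 = 176.818000
  E → positive
Point 2:
  φ: 12 + 13/60 + 44.8/3600 = 12.229111
  S ⇒ negate
  Longitude: 179° + 6/60 + 34.5/3600 = 179 + 0.100000 + 0.009583 = 179.109583
  E → positive
Point 3:
  Latitude: 7 + 59/60 + 52.85/3600 = 7.998014
  N ⇒ keep positive
  λ: 18 + 34/60 + 19.81/3600 = 18.572169
  E ⇒ keep positive
Point 4:
  Lat: 41° + 21/60 + 31.2/3600 = 41 + 0.350000 + 0.008667 = 41.358667
  N ⇒ keep positive
  Longitude: 43′ + 58″ = 43.96667′; 112 + 43.96667/60 = 112.732778
  W ⇒ negate
Point 5:
  Lat: degrees = first 2 digits = 89, minutes = 50.6967; 89 + 50.6967/60 = 89.844945
  hemisphere S, so the sign is −
  λ: degrees = first 3 digits = 0, minutes = 50.49723; 0 + 50.49723/60 = 0.841621
  E → positive

1. -54.99194, 176.81800
2. -12.22911, 179.10958
3. 7.99801, 18.57217
4. 41.35867, -112.73278
5. -89.84495, 0.84162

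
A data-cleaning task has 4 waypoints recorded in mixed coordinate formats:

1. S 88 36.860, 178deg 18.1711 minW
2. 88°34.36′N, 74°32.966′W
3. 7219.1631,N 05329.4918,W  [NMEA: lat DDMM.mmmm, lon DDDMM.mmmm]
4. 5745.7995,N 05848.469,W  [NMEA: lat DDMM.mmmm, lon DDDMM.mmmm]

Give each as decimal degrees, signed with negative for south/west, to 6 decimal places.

1. -88.614333, -178.302852
2. 88.572667, -74.549433
3. 72.319385, -53.491530
4. 57.763325, -58.807817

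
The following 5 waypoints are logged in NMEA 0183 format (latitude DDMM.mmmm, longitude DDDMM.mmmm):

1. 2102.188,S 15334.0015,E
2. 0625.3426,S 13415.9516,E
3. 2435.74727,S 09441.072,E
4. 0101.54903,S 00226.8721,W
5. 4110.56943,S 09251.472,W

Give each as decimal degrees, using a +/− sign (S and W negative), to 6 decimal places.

1. -21.036467, 153.566692
2. -6.422377, 134.265860
3. -24.595788, 94.684533
4. -1.025817, -2.447868
5. -41.176157, -92.857867

Point 1:
  φ: degrees = first 2 digits = 21, minutes = 2.188; 21 + 2.188/60 = 21.0364667
  S → negative
  λ: split at 3 digits → 153° and 34.0015′; 153 + 34.0015/60 = 153.5666917
  E ⇒ keep positive
Point 2:
  φ: degrees = first 2 digits = 6, minutes = 25.3426; 6 + 25.3426/60 = 6.4223767
  S ⇒ negate
  λ: split at 3 digits → 134° and 15.9516′; 134 + 15.9516/60 = 134.2658600
  E ⇒ keep positive
Point 3:
  φ: split at 2 digits → 24° and 35.74727′; 24 + 35.74727/60 = 24.5957878
  hemisphere S, so the sign is −
  λ: degrees = first 3 digits = 94, minutes = 41.072; 94 + 41.072/60 = 94.6845333
  E → positive
Point 4:
  φ: degrees = first 2 digits = 1, minutes = 1.54903; 1 + 1.54903/60 = 1.0258172
  S ⇒ negate
  Lon: split at 3 digits → 002° and 26.8721′; 2 + 26.8721/60 = 2.4478683
  W → negative
Point 5:
  Latitude: degrees = first 2 digits = 41, minutes = 10.56943; 41 + 10.56943/60 = 41.1761572
  S ⇒ negate
  Lon: split at 3 digits → 092° and 51.472′; 92 + 51.472/60 = 92.8578667
  hemisphere W, so the sign is −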